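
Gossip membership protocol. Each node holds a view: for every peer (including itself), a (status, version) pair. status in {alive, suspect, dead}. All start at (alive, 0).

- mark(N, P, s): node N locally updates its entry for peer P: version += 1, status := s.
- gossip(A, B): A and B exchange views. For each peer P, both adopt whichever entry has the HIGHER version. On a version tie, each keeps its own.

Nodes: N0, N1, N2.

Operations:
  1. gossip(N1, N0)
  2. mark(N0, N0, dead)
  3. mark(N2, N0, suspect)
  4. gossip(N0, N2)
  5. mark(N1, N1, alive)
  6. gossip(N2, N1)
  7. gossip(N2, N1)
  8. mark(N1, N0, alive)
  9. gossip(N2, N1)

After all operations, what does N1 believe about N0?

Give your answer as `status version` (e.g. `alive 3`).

Answer: alive 2

Derivation:
Op 1: gossip N1<->N0 -> N1.N0=(alive,v0) N1.N1=(alive,v0) N1.N2=(alive,v0) | N0.N0=(alive,v0) N0.N1=(alive,v0) N0.N2=(alive,v0)
Op 2: N0 marks N0=dead -> (dead,v1)
Op 3: N2 marks N0=suspect -> (suspect,v1)
Op 4: gossip N0<->N2 -> N0.N0=(dead,v1) N0.N1=(alive,v0) N0.N2=(alive,v0) | N2.N0=(suspect,v1) N2.N1=(alive,v0) N2.N2=(alive,v0)
Op 5: N1 marks N1=alive -> (alive,v1)
Op 6: gossip N2<->N1 -> N2.N0=(suspect,v1) N2.N1=(alive,v1) N2.N2=(alive,v0) | N1.N0=(suspect,v1) N1.N1=(alive,v1) N1.N2=(alive,v0)
Op 7: gossip N2<->N1 -> N2.N0=(suspect,v1) N2.N1=(alive,v1) N2.N2=(alive,v0) | N1.N0=(suspect,v1) N1.N1=(alive,v1) N1.N2=(alive,v0)
Op 8: N1 marks N0=alive -> (alive,v2)
Op 9: gossip N2<->N1 -> N2.N0=(alive,v2) N2.N1=(alive,v1) N2.N2=(alive,v0) | N1.N0=(alive,v2) N1.N1=(alive,v1) N1.N2=(alive,v0)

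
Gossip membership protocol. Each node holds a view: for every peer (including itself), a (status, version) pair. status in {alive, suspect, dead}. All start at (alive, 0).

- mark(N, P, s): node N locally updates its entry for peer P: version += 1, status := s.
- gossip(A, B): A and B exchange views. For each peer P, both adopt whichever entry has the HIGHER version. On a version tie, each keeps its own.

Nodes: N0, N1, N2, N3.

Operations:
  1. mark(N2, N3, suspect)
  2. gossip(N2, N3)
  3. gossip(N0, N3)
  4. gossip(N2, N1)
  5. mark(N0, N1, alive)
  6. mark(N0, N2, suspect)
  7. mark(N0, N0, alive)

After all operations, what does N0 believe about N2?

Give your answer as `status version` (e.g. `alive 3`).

Answer: suspect 1

Derivation:
Op 1: N2 marks N3=suspect -> (suspect,v1)
Op 2: gossip N2<->N3 -> N2.N0=(alive,v0) N2.N1=(alive,v0) N2.N2=(alive,v0) N2.N3=(suspect,v1) | N3.N0=(alive,v0) N3.N1=(alive,v0) N3.N2=(alive,v0) N3.N3=(suspect,v1)
Op 3: gossip N0<->N3 -> N0.N0=(alive,v0) N0.N1=(alive,v0) N0.N2=(alive,v0) N0.N3=(suspect,v1) | N3.N0=(alive,v0) N3.N1=(alive,v0) N3.N2=(alive,v0) N3.N3=(suspect,v1)
Op 4: gossip N2<->N1 -> N2.N0=(alive,v0) N2.N1=(alive,v0) N2.N2=(alive,v0) N2.N3=(suspect,v1) | N1.N0=(alive,v0) N1.N1=(alive,v0) N1.N2=(alive,v0) N1.N3=(suspect,v1)
Op 5: N0 marks N1=alive -> (alive,v1)
Op 6: N0 marks N2=suspect -> (suspect,v1)
Op 7: N0 marks N0=alive -> (alive,v1)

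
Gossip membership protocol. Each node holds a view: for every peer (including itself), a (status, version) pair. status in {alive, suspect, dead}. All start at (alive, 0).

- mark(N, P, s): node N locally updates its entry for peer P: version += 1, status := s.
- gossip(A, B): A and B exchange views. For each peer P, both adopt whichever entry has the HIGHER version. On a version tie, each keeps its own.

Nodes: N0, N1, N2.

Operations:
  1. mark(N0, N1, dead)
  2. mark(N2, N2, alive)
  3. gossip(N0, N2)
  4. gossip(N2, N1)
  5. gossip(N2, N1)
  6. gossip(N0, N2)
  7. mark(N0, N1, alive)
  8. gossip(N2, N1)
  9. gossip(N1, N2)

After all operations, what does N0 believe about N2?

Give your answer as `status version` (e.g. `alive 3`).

Op 1: N0 marks N1=dead -> (dead,v1)
Op 2: N2 marks N2=alive -> (alive,v1)
Op 3: gossip N0<->N2 -> N0.N0=(alive,v0) N0.N1=(dead,v1) N0.N2=(alive,v1) | N2.N0=(alive,v0) N2.N1=(dead,v1) N2.N2=(alive,v1)
Op 4: gossip N2<->N1 -> N2.N0=(alive,v0) N2.N1=(dead,v1) N2.N2=(alive,v1) | N1.N0=(alive,v0) N1.N1=(dead,v1) N1.N2=(alive,v1)
Op 5: gossip N2<->N1 -> N2.N0=(alive,v0) N2.N1=(dead,v1) N2.N2=(alive,v1) | N1.N0=(alive,v0) N1.N1=(dead,v1) N1.N2=(alive,v1)
Op 6: gossip N0<->N2 -> N0.N0=(alive,v0) N0.N1=(dead,v1) N0.N2=(alive,v1) | N2.N0=(alive,v0) N2.N1=(dead,v1) N2.N2=(alive,v1)
Op 7: N0 marks N1=alive -> (alive,v2)
Op 8: gossip N2<->N1 -> N2.N0=(alive,v0) N2.N1=(dead,v1) N2.N2=(alive,v1) | N1.N0=(alive,v0) N1.N1=(dead,v1) N1.N2=(alive,v1)
Op 9: gossip N1<->N2 -> N1.N0=(alive,v0) N1.N1=(dead,v1) N1.N2=(alive,v1) | N2.N0=(alive,v0) N2.N1=(dead,v1) N2.N2=(alive,v1)

Answer: alive 1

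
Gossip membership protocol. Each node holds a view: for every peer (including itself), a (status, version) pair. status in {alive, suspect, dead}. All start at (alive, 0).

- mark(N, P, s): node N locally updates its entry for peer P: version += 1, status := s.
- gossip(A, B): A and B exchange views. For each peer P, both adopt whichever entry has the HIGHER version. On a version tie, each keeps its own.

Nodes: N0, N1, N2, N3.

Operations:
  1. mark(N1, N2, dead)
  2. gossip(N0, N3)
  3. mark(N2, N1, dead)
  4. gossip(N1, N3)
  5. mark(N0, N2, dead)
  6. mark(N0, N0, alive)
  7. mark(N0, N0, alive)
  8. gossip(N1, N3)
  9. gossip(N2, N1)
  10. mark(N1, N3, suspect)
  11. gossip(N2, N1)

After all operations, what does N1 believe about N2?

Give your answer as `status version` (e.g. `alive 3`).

Op 1: N1 marks N2=dead -> (dead,v1)
Op 2: gossip N0<->N3 -> N0.N0=(alive,v0) N0.N1=(alive,v0) N0.N2=(alive,v0) N0.N3=(alive,v0) | N3.N0=(alive,v0) N3.N1=(alive,v0) N3.N2=(alive,v0) N3.N3=(alive,v0)
Op 3: N2 marks N1=dead -> (dead,v1)
Op 4: gossip N1<->N3 -> N1.N0=(alive,v0) N1.N1=(alive,v0) N1.N2=(dead,v1) N1.N3=(alive,v0) | N3.N0=(alive,v0) N3.N1=(alive,v0) N3.N2=(dead,v1) N3.N3=(alive,v0)
Op 5: N0 marks N2=dead -> (dead,v1)
Op 6: N0 marks N0=alive -> (alive,v1)
Op 7: N0 marks N0=alive -> (alive,v2)
Op 8: gossip N1<->N3 -> N1.N0=(alive,v0) N1.N1=(alive,v0) N1.N2=(dead,v1) N1.N3=(alive,v0) | N3.N0=(alive,v0) N3.N1=(alive,v0) N3.N2=(dead,v1) N3.N3=(alive,v0)
Op 9: gossip N2<->N1 -> N2.N0=(alive,v0) N2.N1=(dead,v1) N2.N2=(dead,v1) N2.N3=(alive,v0) | N1.N0=(alive,v0) N1.N1=(dead,v1) N1.N2=(dead,v1) N1.N3=(alive,v0)
Op 10: N1 marks N3=suspect -> (suspect,v1)
Op 11: gossip N2<->N1 -> N2.N0=(alive,v0) N2.N1=(dead,v1) N2.N2=(dead,v1) N2.N3=(suspect,v1) | N1.N0=(alive,v0) N1.N1=(dead,v1) N1.N2=(dead,v1) N1.N3=(suspect,v1)

Answer: dead 1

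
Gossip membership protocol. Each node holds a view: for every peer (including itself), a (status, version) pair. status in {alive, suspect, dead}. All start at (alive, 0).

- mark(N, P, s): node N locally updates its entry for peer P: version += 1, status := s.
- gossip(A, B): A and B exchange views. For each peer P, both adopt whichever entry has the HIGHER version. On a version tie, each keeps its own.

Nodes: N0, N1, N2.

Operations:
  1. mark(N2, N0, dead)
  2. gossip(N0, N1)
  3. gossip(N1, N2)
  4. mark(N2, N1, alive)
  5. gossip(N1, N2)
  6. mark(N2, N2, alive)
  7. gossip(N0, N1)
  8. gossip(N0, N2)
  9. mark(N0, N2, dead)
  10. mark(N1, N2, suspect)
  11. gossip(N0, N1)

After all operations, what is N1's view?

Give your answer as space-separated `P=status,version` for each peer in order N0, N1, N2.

Op 1: N2 marks N0=dead -> (dead,v1)
Op 2: gossip N0<->N1 -> N0.N0=(alive,v0) N0.N1=(alive,v0) N0.N2=(alive,v0) | N1.N0=(alive,v0) N1.N1=(alive,v0) N1.N2=(alive,v0)
Op 3: gossip N1<->N2 -> N1.N0=(dead,v1) N1.N1=(alive,v0) N1.N2=(alive,v0) | N2.N0=(dead,v1) N2.N1=(alive,v0) N2.N2=(alive,v0)
Op 4: N2 marks N1=alive -> (alive,v1)
Op 5: gossip N1<->N2 -> N1.N0=(dead,v1) N1.N1=(alive,v1) N1.N2=(alive,v0) | N2.N0=(dead,v1) N2.N1=(alive,v1) N2.N2=(alive,v0)
Op 6: N2 marks N2=alive -> (alive,v1)
Op 7: gossip N0<->N1 -> N0.N0=(dead,v1) N0.N1=(alive,v1) N0.N2=(alive,v0) | N1.N0=(dead,v1) N1.N1=(alive,v1) N1.N2=(alive,v0)
Op 8: gossip N0<->N2 -> N0.N0=(dead,v1) N0.N1=(alive,v1) N0.N2=(alive,v1) | N2.N0=(dead,v1) N2.N1=(alive,v1) N2.N2=(alive,v1)
Op 9: N0 marks N2=dead -> (dead,v2)
Op 10: N1 marks N2=suspect -> (suspect,v1)
Op 11: gossip N0<->N1 -> N0.N0=(dead,v1) N0.N1=(alive,v1) N0.N2=(dead,v2) | N1.N0=(dead,v1) N1.N1=(alive,v1) N1.N2=(dead,v2)

Answer: N0=dead,1 N1=alive,1 N2=dead,2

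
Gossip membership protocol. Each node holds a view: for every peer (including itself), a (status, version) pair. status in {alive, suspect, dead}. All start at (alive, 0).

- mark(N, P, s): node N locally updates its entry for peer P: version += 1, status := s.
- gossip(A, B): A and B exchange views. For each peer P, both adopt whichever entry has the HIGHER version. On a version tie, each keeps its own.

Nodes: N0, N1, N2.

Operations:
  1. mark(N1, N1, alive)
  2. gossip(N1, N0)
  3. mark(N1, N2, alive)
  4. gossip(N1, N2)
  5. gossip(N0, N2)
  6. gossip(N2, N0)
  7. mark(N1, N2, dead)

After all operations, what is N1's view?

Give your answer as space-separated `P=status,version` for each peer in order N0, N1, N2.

Answer: N0=alive,0 N1=alive,1 N2=dead,2

Derivation:
Op 1: N1 marks N1=alive -> (alive,v1)
Op 2: gossip N1<->N0 -> N1.N0=(alive,v0) N1.N1=(alive,v1) N1.N2=(alive,v0) | N0.N0=(alive,v0) N0.N1=(alive,v1) N0.N2=(alive,v0)
Op 3: N1 marks N2=alive -> (alive,v1)
Op 4: gossip N1<->N2 -> N1.N0=(alive,v0) N1.N1=(alive,v1) N1.N2=(alive,v1) | N2.N0=(alive,v0) N2.N1=(alive,v1) N2.N2=(alive,v1)
Op 5: gossip N0<->N2 -> N0.N0=(alive,v0) N0.N1=(alive,v1) N0.N2=(alive,v1) | N2.N0=(alive,v0) N2.N1=(alive,v1) N2.N2=(alive,v1)
Op 6: gossip N2<->N0 -> N2.N0=(alive,v0) N2.N1=(alive,v1) N2.N2=(alive,v1) | N0.N0=(alive,v0) N0.N1=(alive,v1) N0.N2=(alive,v1)
Op 7: N1 marks N2=dead -> (dead,v2)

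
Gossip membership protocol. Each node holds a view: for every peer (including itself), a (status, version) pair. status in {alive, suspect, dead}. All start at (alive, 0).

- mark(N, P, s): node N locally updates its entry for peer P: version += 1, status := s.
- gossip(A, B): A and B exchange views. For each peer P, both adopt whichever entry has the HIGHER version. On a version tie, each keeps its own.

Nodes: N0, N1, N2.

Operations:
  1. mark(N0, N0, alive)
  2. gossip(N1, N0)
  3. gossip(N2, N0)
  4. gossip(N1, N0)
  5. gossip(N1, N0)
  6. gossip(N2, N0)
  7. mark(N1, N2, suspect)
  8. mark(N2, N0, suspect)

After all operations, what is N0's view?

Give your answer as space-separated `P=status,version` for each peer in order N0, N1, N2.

Op 1: N0 marks N0=alive -> (alive,v1)
Op 2: gossip N1<->N0 -> N1.N0=(alive,v1) N1.N1=(alive,v0) N1.N2=(alive,v0) | N0.N0=(alive,v1) N0.N1=(alive,v0) N0.N2=(alive,v0)
Op 3: gossip N2<->N0 -> N2.N0=(alive,v1) N2.N1=(alive,v0) N2.N2=(alive,v0) | N0.N0=(alive,v1) N0.N1=(alive,v0) N0.N2=(alive,v0)
Op 4: gossip N1<->N0 -> N1.N0=(alive,v1) N1.N1=(alive,v0) N1.N2=(alive,v0) | N0.N0=(alive,v1) N0.N1=(alive,v0) N0.N2=(alive,v0)
Op 5: gossip N1<->N0 -> N1.N0=(alive,v1) N1.N1=(alive,v0) N1.N2=(alive,v0) | N0.N0=(alive,v1) N0.N1=(alive,v0) N0.N2=(alive,v0)
Op 6: gossip N2<->N0 -> N2.N0=(alive,v1) N2.N1=(alive,v0) N2.N2=(alive,v0) | N0.N0=(alive,v1) N0.N1=(alive,v0) N0.N2=(alive,v0)
Op 7: N1 marks N2=suspect -> (suspect,v1)
Op 8: N2 marks N0=suspect -> (suspect,v2)

Answer: N0=alive,1 N1=alive,0 N2=alive,0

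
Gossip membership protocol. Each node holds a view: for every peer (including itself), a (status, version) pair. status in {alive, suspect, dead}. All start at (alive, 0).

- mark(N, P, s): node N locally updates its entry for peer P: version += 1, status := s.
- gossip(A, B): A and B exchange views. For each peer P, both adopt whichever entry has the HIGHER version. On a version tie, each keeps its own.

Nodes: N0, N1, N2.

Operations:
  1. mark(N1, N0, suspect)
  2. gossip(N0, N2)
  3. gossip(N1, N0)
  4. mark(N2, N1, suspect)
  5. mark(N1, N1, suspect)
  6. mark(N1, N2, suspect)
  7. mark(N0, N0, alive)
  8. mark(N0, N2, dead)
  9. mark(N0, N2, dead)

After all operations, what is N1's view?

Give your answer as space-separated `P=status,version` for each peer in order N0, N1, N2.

Op 1: N1 marks N0=suspect -> (suspect,v1)
Op 2: gossip N0<->N2 -> N0.N0=(alive,v0) N0.N1=(alive,v0) N0.N2=(alive,v0) | N2.N0=(alive,v0) N2.N1=(alive,v0) N2.N2=(alive,v0)
Op 3: gossip N1<->N0 -> N1.N0=(suspect,v1) N1.N1=(alive,v0) N1.N2=(alive,v0) | N0.N0=(suspect,v1) N0.N1=(alive,v0) N0.N2=(alive,v0)
Op 4: N2 marks N1=suspect -> (suspect,v1)
Op 5: N1 marks N1=suspect -> (suspect,v1)
Op 6: N1 marks N2=suspect -> (suspect,v1)
Op 7: N0 marks N0=alive -> (alive,v2)
Op 8: N0 marks N2=dead -> (dead,v1)
Op 9: N0 marks N2=dead -> (dead,v2)

Answer: N0=suspect,1 N1=suspect,1 N2=suspect,1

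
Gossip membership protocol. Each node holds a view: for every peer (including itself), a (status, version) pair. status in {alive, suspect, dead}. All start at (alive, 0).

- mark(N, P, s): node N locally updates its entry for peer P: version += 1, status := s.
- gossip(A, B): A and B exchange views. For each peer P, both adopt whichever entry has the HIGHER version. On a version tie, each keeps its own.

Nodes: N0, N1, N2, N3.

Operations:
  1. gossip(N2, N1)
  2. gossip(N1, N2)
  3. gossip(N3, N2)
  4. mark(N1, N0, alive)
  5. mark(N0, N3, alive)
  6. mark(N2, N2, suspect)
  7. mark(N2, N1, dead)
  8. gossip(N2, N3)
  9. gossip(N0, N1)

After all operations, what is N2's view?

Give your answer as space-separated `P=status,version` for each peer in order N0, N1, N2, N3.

Answer: N0=alive,0 N1=dead,1 N2=suspect,1 N3=alive,0

Derivation:
Op 1: gossip N2<->N1 -> N2.N0=(alive,v0) N2.N1=(alive,v0) N2.N2=(alive,v0) N2.N3=(alive,v0) | N1.N0=(alive,v0) N1.N1=(alive,v0) N1.N2=(alive,v0) N1.N3=(alive,v0)
Op 2: gossip N1<->N2 -> N1.N0=(alive,v0) N1.N1=(alive,v0) N1.N2=(alive,v0) N1.N3=(alive,v0) | N2.N0=(alive,v0) N2.N1=(alive,v0) N2.N2=(alive,v0) N2.N3=(alive,v0)
Op 3: gossip N3<->N2 -> N3.N0=(alive,v0) N3.N1=(alive,v0) N3.N2=(alive,v0) N3.N3=(alive,v0) | N2.N0=(alive,v0) N2.N1=(alive,v0) N2.N2=(alive,v0) N2.N3=(alive,v0)
Op 4: N1 marks N0=alive -> (alive,v1)
Op 5: N0 marks N3=alive -> (alive,v1)
Op 6: N2 marks N2=suspect -> (suspect,v1)
Op 7: N2 marks N1=dead -> (dead,v1)
Op 8: gossip N2<->N3 -> N2.N0=(alive,v0) N2.N1=(dead,v1) N2.N2=(suspect,v1) N2.N3=(alive,v0) | N3.N0=(alive,v0) N3.N1=(dead,v1) N3.N2=(suspect,v1) N3.N3=(alive,v0)
Op 9: gossip N0<->N1 -> N0.N0=(alive,v1) N0.N1=(alive,v0) N0.N2=(alive,v0) N0.N3=(alive,v1) | N1.N0=(alive,v1) N1.N1=(alive,v0) N1.N2=(alive,v0) N1.N3=(alive,v1)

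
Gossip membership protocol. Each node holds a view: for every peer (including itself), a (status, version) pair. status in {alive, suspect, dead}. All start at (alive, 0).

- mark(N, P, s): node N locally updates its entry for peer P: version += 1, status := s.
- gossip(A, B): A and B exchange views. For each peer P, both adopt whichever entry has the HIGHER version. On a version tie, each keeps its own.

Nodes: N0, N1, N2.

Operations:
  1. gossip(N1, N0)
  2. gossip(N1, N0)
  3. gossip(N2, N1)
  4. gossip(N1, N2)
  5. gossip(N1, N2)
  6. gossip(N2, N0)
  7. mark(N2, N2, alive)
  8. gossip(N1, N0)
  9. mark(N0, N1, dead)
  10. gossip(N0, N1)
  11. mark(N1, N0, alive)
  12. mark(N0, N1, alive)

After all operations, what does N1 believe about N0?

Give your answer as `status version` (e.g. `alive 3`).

Op 1: gossip N1<->N0 -> N1.N0=(alive,v0) N1.N1=(alive,v0) N1.N2=(alive,v0) | N0.N0=(alive,v0) N0.N1=(alive,v0) N0.N2=(alive,v0)
Op 2: gossip N1<->N0 -> N1.N0=(alive,v0) N1.N1=(alive,v0) N1.N2=(alive,v0) | N0.N0=(alive,v0) N0.N1=(alive,v0) N0.N2=(alive,v0)
Op 3: gossip N2<->N1 -> N2.N0=(alive,v0) N2.N1=(alive,v0) N2.N2=(alive,v0) | N1.N0=(alive,v0) N1.N1=(alive,v0) N1.N2=(alive,v0)
Op 4: gossip N1<->N2 -> N1.N0=(alive,v0) N1.N1=(alive,v0) N1.N2=(alive,v0) | N2.N0=(alive,v0) N2.N1=(alive,v0) N2.N2=(alive,v0)
Op 5: gossip N1<->N2 -> N1.N0=(alive,v0) N1.N1=(alive,v0) N1.N2=(alive,v0) | N2.N0=(alive,v0) N2.N1=(alive,v0) N2.N2=(alive,v0)
Op 6: gossip N2<->N0 -> N2.N0=(alive,v0) N2.N1=(alive,v0) N2.N2=(alive,v0) | N0.N0=(alive,v0) N0.N1=(alive,v0) N0.N2=(alive,v0)
Op 7: N2 marks N2=alive -> (alive,v1)
Op 8: gossip N1<->N0 -> N1.N0=(alive,v0) N1.N1=(alive,v0) N1.N2=(alive,v0) | N0.N0=(alive,v0) N0.N1=(alive,v0) N0.N2=(alive,v0)
Op 9: N0 marks N1=dead -> (dead,v1)
Op 10: gossip N0<->N1 -> N0.N0=(alive,v0) N0.N1=(dead,v1) N0.N2=(alive,v0) | N1.N0=(alive,v0) N1.N1=(dead,v1) N1.N2=(alive,v0)
Op 11: N1 marks N0=alive -> (alive,v1)
Op 12: N0 marks N1=alive -> (alive,v2)

Answer: alive 1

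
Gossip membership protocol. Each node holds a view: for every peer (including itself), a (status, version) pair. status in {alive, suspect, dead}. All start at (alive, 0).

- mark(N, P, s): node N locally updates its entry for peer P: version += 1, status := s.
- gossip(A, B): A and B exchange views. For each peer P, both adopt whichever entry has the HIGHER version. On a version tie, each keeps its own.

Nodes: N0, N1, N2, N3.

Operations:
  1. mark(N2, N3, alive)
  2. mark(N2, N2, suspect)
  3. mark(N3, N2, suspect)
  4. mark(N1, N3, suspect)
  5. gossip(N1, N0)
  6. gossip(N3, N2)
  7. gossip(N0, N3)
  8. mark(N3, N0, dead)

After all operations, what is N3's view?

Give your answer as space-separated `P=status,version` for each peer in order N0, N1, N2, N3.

Op 1: N2 marks N3=alive -> (alive,v1)
Op 2: N2 marks N2=suspect -> (suspect,v1)
Op 3: N3 marks N2=suspect -> (suspect,v1)
Op 4: N1 marks N3=suspect -> (suspect,v1)
Op 5: gossip N1<->N0 -> N1.N0=(alive,v0) N1.N1=(alive,v0) N1.N2=(alive,v0) N1.N3=(suspect,v1) | N0.N0=(alive,v0) N0.N1=(alive,v0) N0.N2=(alive,v0) N0.N3=(suspect,v1)
Op 6: gossip N3<->N2 -> N3.N0=(alive,v0) N3.N1=(alive,v0) N3.N2=(suspect,v1) N3.N3=(alive,v1) | N2.N0=(alive,v0) N2.N1=(alive,v0) N2.N2=(suspect,v1) N2.N3=(alive,v1)
Op 7: gossip N0<->N3 -> N0.N0=(alive,v0) N0.N1=(alive,v0) N0.N2=(suspect,v1) N0.N3=(suspect,v1) | N3.N0=(alive,v0) N3.N1=(alive,v0) N3.N2=(suspect,v1) N3.N3=(alive,v1)
Op 8: N3 marks N0=dead -> (dead,v1)

Answer: N0=dead,1 N1=alive,0 N2=suspect,1 N3=alive,1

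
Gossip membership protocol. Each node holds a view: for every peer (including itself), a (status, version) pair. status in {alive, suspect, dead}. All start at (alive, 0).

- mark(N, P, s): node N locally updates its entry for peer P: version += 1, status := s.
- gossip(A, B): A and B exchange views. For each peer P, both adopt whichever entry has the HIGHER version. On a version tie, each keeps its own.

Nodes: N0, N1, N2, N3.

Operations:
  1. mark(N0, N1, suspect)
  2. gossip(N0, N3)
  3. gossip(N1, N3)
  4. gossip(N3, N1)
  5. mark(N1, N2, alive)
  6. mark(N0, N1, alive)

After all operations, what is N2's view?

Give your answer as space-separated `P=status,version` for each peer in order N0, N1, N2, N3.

Answer: N0=alive,0 N1=alive,0 N2=alive,0 N3=alive,0

Derivation:
Op 1: N0 marks N1=suspect -> (suspect,v1)
Op 2: gossip N0<->N3 -> N0.N0=(alive,v0) N0.N1=(suspect,v1) N0.N2=(alive,v0) N0.N3=(alive,v0) | N3.N0=(alive,v0) N3.N1=(suspect,v1) N3.N2=(alive,v0) N3.N3=(alive,v0)
Op 3: gossip N1<->N3 -> N1.N0=(alive,v0) N1.N1=(suspect,v1) N1.N2=(alive,v0) N1.N3=(alive,v0) | N3.N0=(alive,v0) N3.N1=(suspect,v1) N3.N2=(alive,v0) N3.N3=(alive,v0)
Op 4: gossip N3<->N1 -> N3.N0=(alive,v0) N3.N1=(suspect,v1) N3.N2=(alive,v0) N3.N3=(alive,v0) | N1.N0=(alive,v0) N1.N1=(suspect,v1) N1.N2=(alive,v0) N1.N3=(alive,v0)
Op 5: N1 marks N2=alive -> (alive,v1)
Op 6: N0 marks N1=alive -> (alive,v2)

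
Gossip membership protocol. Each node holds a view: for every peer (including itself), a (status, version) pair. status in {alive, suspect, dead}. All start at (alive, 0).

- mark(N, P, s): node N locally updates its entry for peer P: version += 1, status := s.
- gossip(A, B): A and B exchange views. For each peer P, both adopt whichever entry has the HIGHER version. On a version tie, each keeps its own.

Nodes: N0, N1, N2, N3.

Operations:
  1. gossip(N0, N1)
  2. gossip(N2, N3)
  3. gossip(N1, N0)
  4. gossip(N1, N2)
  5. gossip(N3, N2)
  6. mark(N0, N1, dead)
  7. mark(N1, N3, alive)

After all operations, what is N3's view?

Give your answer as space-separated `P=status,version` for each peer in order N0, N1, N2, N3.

Op 1: gossip N0<->N1 -> N0.N0=(alive,v0) N0.N1=(alive,v0) N0.N2=(alive,v0) N0.N3=(alive,v0) | N1.N0=(alive,v0) N1.N1=(alive,v0) N1.N2=(alive,v0) N1.N3=(alive,v0)
Op 2: gossip N2<->N3 -> N2.N0=(alive,v0) N2.N1=(alive,v0) N2.N2=(alive,v0) N2.N3=(alive,v0) | N3.N0=(alive,v0) N3.N1=(alive,v0) N3.N2=(alive,v0) N3.N3=(alive,v0)
Op 3: gossip N1<->N0 -> N1.N0=(alive,v0) N1.N1=(alive,v0) N1.N2=(alive,v0) N1.N3=(alive,v0) | N0.N0=(alive,v0) N0.N1=(alive,v0) N0.N2=(alive,v0) N0.N3=(alive,v0)
Op 4: gossip N1<->N2 -> N1.N0=(alive,v0) N1.N1=(alive,v0) N1.N2=(alive,v0) N1.N3=(alive,v0) | N2.N0=(alive,v0) N2.N1=(alive,v0) N2.N2=(alive,v0) N2.N3=(alive,v0)
Op 5: gossip N3<->N2 -> N3.N0=(alive,v0) N3.N1=(alive,v0) N3.N2=(alive,v0) N3.N3=(alive,v0) | N2.N0=(alive,v0) N2.N1=(alive,v0) N2.N2=(alive,v0) N2.N3=(alive,v0)
Op 6: N0 marks N1=dead -> (dead,v1)
Op 7: N1 marks N3=alive -> (alive,v1)

Answer: N0=alive,0 N1=alive,0 N2=alive,0 N3=alive,0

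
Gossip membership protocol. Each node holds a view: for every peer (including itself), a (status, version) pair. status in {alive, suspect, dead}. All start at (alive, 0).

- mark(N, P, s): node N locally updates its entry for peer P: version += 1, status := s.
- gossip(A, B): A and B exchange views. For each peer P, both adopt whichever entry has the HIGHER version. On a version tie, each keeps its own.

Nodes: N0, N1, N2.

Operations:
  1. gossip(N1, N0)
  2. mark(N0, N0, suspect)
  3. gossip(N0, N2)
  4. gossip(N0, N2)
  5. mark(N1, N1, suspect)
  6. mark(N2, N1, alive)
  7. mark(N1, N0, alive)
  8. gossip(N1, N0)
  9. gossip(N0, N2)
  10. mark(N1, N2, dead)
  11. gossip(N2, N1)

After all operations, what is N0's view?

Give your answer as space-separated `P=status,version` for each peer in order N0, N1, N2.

Answer: N0=suspect,1 N1=suspect,1 N2=alive,0

Derivation:
Op 1: gossip N1<->N0 -> N1.N0=(alive,v0) N1.N1=(alive,v0) N1.N2=(alive,v0) | N0.N0=(alive,v0) N0.N1=(alive,v0) N0.N2=(alive,v0)
Op 2: N0 marks N0=suspect -> (suspect,v1)
Op 3: gossip N0<->N2 -> N0.N0=(suspect,v1) N0.N1=(alive,v0) N0.N2=(alive,v0) | N2.N0=(suspect,v1) N2.N1=(alive,v0) N2.N2=(alive,v0)
Op 4: gossip N0<->N2 -> N0.N0=(suspect,v1) N0.N1=(alive,v0) N0.N2=(alive,v0) | N2.N0=(suspect,v1) N2.N1=(alive,v0) N2.N2=(alive,v0)
Op 5: N1 marks N1=suspect -> (suspect,v1)
Op 6: N2 marks N1=alive -> (alive,v1)
Op 7: N1 marks N0=alive -> (alive,v1)
Op 8: gossip N1<->N0 -> N1.N0=(alive,v1) N1.N1=(suspect,v1) N1.N2=(alive,v0) | N0.N0=(suspect,v1) N0.N1=(suspect,v1) N0.N2=(alive,v0)
Op 9: gossip N0<->N2 -> N0.N0=(suspect,v1) N0.N1=(suspect,v1) N0.N2=(alive,v0) | N2.N0=(suspect,v1) N2.N1=(alive,v1) N2.N2=(alive,v0)
Op 10: N1 marks N2=dead -> (dead,v1)
Op 11: gossip N2<->N1 -> N2.N0=(suspect,v1) N2.N1=(alive,v1) N2.N2=(dead,v1) | N1.N0=(alive,v1) N1.N1=(suspect,v1) N1.N2=(dead,v1)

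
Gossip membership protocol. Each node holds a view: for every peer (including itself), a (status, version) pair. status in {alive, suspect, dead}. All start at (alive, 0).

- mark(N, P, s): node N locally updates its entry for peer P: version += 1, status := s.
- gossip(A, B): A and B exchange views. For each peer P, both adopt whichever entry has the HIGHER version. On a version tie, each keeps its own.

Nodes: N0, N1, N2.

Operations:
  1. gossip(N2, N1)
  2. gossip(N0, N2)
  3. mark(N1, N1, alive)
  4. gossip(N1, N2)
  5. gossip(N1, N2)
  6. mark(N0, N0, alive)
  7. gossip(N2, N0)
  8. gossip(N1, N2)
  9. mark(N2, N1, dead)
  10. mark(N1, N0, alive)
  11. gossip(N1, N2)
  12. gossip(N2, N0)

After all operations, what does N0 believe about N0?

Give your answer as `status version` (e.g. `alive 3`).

Op 1: gossip N2<->N1 -> N2.N0=(alive,v0) N2.N1=(alive,v0) N2.N2=(alive,v0) | N1.N0=(alive,v0) N1.N1=(alive,v0) N1.N2=(alive,v0)
Op 2: gossip N0<->N2 -> N0.N0=(alive,v0) N0.N1=(alive,v0) N0.N2=(alive,v0) | N2.N0=(alive,v0) N2.N1=(alive,v0) N2.N2=(alive,v0)
Op 3: N1 marks N1=alive -> (alive,v1)
Op 4: gossip N1<->N2 -> N1.N0=(alive,v0) N1.N1=(alive,v1) N1.N2=(alive,v0) | N2.N0=(alive,v0) N2.N1=(alive,v1) N2.N2=(alive,v0)
Op 5: gossip N1<->N2 -> N1.N0=(alive,v0) N1.N1=(alive,v1) N1.N2=(alive,v0) | N2.N0=(alive,v0) N2.N1=(alive,v1) N2.N2=(alive,v0)
Op 6: N0 marks N0=alive -> (alive,v1)
Op 7: gossip N2<->N0 -> N2.N0=(alive,v1) N2.N1=(alive,v1) N2.N2=(alive,v0) | N0.N0=(alive,v1) N0.N1=(alive,v1) N0.N2=(alive,v0)
Op 8: gossip N1<->N2 -> N1.N0=(alive,v1) N1.N1=(alive,v1) N1.N2=(alive,v0) | N2.N0=(alive,v1) N2.N1=(alive,v1) N2.N2=(alive,v0)
Op 9: N2 marks N1=dead -> (dead,v2)
Op 10: N1 marks N0=alive -> (alive,v2)
Op 11: gossip N1<->N2 -> N1.N0=(alive,v2) N1.N1=(dead,v2) N1.N2=(alive,v0) | N2.N0=(alive,v2) N2.N1=(dead,v2) N2.N2=(alive,v0)
Op 12: gossip N2<->N0 -> N2.N0=(alive,v2) N2.N1=(dead,v2) N2.N2=(alive,v0) | N0.N0=(alive,v2) N0.N1=(dead,v2) N0.N2=(alive,v0)

Answer: alive 2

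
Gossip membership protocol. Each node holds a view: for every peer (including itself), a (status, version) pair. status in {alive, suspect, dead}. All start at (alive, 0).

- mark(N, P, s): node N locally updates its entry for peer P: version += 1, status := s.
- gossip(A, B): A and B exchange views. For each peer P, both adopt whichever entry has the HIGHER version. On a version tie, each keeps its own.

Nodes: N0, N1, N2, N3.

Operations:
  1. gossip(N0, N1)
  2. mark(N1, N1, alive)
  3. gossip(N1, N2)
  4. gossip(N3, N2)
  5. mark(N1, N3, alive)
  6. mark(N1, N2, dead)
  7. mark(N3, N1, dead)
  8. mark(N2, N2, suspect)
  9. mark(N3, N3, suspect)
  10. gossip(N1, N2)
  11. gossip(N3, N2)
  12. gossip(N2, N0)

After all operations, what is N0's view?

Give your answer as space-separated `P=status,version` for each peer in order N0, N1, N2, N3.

Op 1: gossip N0<->N1 -> N0.N0=(alive,v0) N0.N1=(alive,v0) N0.N2=(alive,v0) N0.N3=(alive,v0) | N1.N0=(alive,v0) N1.N1=(alive,v0) N1.N2=(alive,v0) N1.N3=(alive,v0)
Op 2: N1 marks N1=alive -> (alive,v1)
Op 3: gossip N1<->N2 -> N1.N0=(alive,v0) N1.N1=(alive,v1) N1.N2=(alive,v0) N1.N3=(alive,v0) | N2.N0=(alive,v0) N2.N1=(alive,v1) N2.N2=(alive,v0) N2.N3=(alive,v0)
Op 4: gossip N3<->N2 -> N3.N0=(alive,v0) N3.N1=(alive,v1) N3.N2=(alive,v0) N3.N3=(alive,v0) | N2.N0=(alive,v0) N2.N1=(alive,v1) N2.N2=(alive,v0) N2.N3=(alive,v0)
Op 5: N1 marks N3=alive -> (alive,v1)
Op 6: N1 marks N2=dead -> (dead,v1)
Op 7: N3 marks N1=dead -> (dead,v2)
Op 8: N2 marks N2=suspect -> (suspect,v1)
Op 9: N3 marks N3=suspect -> (suspect,v1)
Op 10: gossip N1<->N2 -> N1.N0=(alive,v0) N1.N1=(alive,v1) N1.N2=(dead,v1) N1.N3=(alive,v1) | N2.N0=(alive,v0) N2.N1=(alive,v1) N2.N2=(suspect,v1) N2.N3=(alive,v1)
Op 11: gossip N3<->N2 -> N3.N0=(alive,v0) N3.N1=(dead,v2) N3.N2=(suspect,v1) N3.N3=(suspect,v1) | N2.N0=(alive,v0) N2.N1=(dead,v2) N2.N2=(suspect,v1) N2.N3=(alive,v1)
Op 12: gossip N2<->N0 -> N2.N0=(alive,v0) N2.N1=(dead,v2) N2.N2=(suspect,v1) N2.N3=(alive,v1) | N0.N0=(alive,v0) N0.N1=(dead,v2) N0.N2=(suspect,v1) N0.N3=(alive,v1)

Answer: N0=alive,0 N1=dead,2 N2=suspect,1 N3=alive,1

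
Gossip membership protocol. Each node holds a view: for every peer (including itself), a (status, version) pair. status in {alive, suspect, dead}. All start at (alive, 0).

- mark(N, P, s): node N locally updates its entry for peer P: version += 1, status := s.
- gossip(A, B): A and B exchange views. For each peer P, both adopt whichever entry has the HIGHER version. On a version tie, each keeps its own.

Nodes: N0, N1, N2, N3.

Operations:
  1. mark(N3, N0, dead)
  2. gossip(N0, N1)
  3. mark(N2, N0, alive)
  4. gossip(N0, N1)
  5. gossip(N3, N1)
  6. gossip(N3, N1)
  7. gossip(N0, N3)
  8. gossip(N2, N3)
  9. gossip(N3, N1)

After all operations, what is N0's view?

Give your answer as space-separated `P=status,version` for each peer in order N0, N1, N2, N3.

Op 1: N3 marks N0=dead -> (dead,v1)
Op 2: gossip N0<->N1 -> N0.N0=(alive,v0) N0.N1=(alive,v0) N0.N2=(alive,v0) N0.N3=(alive,v0) | N1.N0=(alive,v0) N1.N1=(alive,v0) N1.N2=(alive,v0) N1.N3=(alive,v0)
Op 3: N2 marks N0=alive -> (alive,v1)
Op 4: gossip N0<->N1 -> N0.N0=(alive,v0) N0.N1=(alive,v0) N0.N2=(alive,v0) N0.N3=(alive,v0) | N1.N0=(alive,v0) N1.N1=(alive,v0) N1.N2=(alive,v0) N1.N3=(alive,v0)
Op 5: gossip N3<->N1 -> N3.N0=(dead,v1) N3.N1=(alive,v0) N3.N2=(alive,v0) N3.N3=(alive,v0) | N1.N0=(dead,v1) N1.N1=(alive,v0) N1.N2=(alive,v0) N1.N3=(alive,v0)
Op 6: gossip N3<->N1 -> N3.N0=(dead,v1) N3.N1=(alive,v0) N3.N2=(alive,v0) N3.N3=(alive,v0) | N1.N0=(dead,v1) N1.N1=(alive,v0) N1.N2=(alive,v0) N1.N3=(alive,v0)
Op 7: gossip N0<->N3 -> N0.N0=(dead,v1) N0.N1=(alive,v0) N0.N2=(alive,v0) N0.N3=(alive,v0) | N3.N0=(dead,v1) N3.N1=(alive,v0) N3.N2=(alive,v0) N3.N3=(alive,v0)
Op 8: gossip N2<->N3 -> N2.N0=(alive,v1) N2.N1=(alive,v0) N2.N2=(alive,v0) N2.N3=(alive,v0) | N3.N0=(dead,v1) N3.N1=(alive,v0) N3.N2=(alive,v0) N3.N3=(alive,v0)
Op 9: gossip N3<->N1 -> N3.N0=(dead,v1) N3.N1=(alive,v0) N3.N2=(alive,v0) N3.N3=(alive,v0) | N1.N0=(dead,v1) N1.N1=(alive,v0) N1.N2=(alive,v0) N1.N3=(alive,v0)

Answer: N0=dead,1 N1=alive,0 N2=alive,0 N3=alive,0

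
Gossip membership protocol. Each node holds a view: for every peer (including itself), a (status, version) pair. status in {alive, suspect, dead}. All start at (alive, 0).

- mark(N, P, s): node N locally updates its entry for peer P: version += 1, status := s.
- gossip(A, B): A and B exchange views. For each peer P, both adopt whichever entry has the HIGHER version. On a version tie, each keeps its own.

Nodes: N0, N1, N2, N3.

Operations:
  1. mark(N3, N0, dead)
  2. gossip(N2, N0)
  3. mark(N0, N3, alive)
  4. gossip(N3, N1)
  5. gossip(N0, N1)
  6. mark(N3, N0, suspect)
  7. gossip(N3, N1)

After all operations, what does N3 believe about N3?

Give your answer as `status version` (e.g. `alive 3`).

Answer: alive 1

Derivation:
Op 1: N3 marks N0=dead -> (dead,v1)
Op 2: gossip N2<->N0 -> N2.N0=(alive,v0) N2.N1=(alive,v0) N2.N2=(alive,v0) N2.N3=(alive,v0) | N0.N0=(alive,v0) N0.N1=(alive,v0) N0.N2=(alive,v0) N0.N3=(alive,v0)
Op 3: N0 marks N3=alive -> (alive,v1)
Op 4: gossip N3<->N1 -> N3.N0=(dead,v1) N3.N1=(alive,v0) N3.N2=(alive,v0) N3.N3=(alive,v0) | N1.N0=(dead,v1) N1.N1=(alive,v0) N1.N2=(alive,v0) N1.N3=(alive,v0)
Op 5: gossip N0<->N1 -> N0.N0=(dead,v1) N0.N1=(alive,v0) N0.N2=(alive,v0) N0.N3=(alive,v1) | N1.N0=(dead,v1) N1.N1=(alive,v0) N1.N2=(alive,v0) N1.N3=(alive,v1)
Op 6: N3 marks N0=suspect -> (suspect,v2)
Op 7: gossip N3<->N1 -> N3.N0=(suspect,v2) N3.N1=(alive,v0) N3.N2=(alive,v0) N3.N3=(alive,v1) | N1.N0=(suspect,v2) N1.N1=(alive,v0) N1.N2=(alive,v0) N1.N3=(alive,v1)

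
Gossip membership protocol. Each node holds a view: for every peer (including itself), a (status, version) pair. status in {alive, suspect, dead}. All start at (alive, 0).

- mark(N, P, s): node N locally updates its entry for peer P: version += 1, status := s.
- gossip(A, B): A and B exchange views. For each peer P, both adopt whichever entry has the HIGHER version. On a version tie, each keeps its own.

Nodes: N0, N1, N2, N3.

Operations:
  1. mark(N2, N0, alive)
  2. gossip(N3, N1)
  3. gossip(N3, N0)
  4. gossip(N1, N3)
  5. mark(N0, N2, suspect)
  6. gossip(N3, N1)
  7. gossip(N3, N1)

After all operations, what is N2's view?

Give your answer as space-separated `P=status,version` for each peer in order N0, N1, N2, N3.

Answer: N0=alive,1 N1=alive,0 N2=alive,0 N3=alive,0

Derivation:
Op 1: N2 marks N0=alive -> (alive,v1)
Op 2: gossip N3<->N1 -> N3.N0=(alive,v0) N3.N1=(alive,v0) N3.N2=(alive,v0) N3.N3=(alive,v0) | N1.N0=(alive,v0) N1.N1=(alive,v0) N1.N2=(alive,v0) N1.N3=(alive,v0)
Op 3: gossip N3<->N0 -> N3.N0=(alive,v0) N3.N1=(alive,v0) N3.N2=(alive,v0) N3.N3=(alive,v0) | N0.N0=(alive,v0) N0.N1=(alive,v0) N0.N2=(alive,v0) N0.N3=(alive,v0)
Op 4: gossip N1<->N3 -> N1.N0=(alive,v0) N1.N1=(alive,v0) N1.N2=(alive,v0) N1.N3=(alive,v0) | N3.N0=(alive,v0) N3.N1=(alive,v0) N3.N2=(alive,v0) N3.N3=(alive,v0)
Op 5: N0 marks N2=suspect -> (suspect,v1)
Op 6: gossip N3<->N1 -> N3.N0=(alive,v0) N3.N1=(alive,v0) N3.N2=(alive,v0) N3.N3=(alive,v0) | N1.N0=(alive,v0) N1.N1=(alive,v0) N1.N2=(alive,v0) N1.N3=(alive,v0)
Op 7: gossip N3<->N1 -> N3.N0=(alive,v0) N3.N1=(alive,v0) N3.N2=(alive,v0) N3.N3=(alive,v0) | N1.N0=(alive,v0) N1.N1=(alive,v0) N1.N2=(alive,v0) N1.N3=(alive,v0)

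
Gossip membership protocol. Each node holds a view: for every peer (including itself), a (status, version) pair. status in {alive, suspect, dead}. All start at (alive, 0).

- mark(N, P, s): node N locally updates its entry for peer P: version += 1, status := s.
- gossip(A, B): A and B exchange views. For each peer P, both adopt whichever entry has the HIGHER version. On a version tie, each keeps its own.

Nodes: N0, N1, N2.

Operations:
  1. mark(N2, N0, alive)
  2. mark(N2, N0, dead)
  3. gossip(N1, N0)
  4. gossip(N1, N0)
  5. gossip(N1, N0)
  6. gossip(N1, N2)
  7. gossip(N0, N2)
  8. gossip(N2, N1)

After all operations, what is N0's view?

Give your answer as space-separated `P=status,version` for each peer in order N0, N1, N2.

Answer: N0=dead,2 N1=alive,0 N2=alive,0

Derivation:
Op 1: N2 marks N0=alive -> (alive,v1)
Op 2: N2 marks N0=dead -> (dead,v2)
Op 3: gossip N1<->N0 -> N1.N0=(alive,v0) N1.N1=(alive,v0) N1.N2=(alive,v0) | N0.N0=(alive,v0) N0.N1=(alive,v0) N0.N2=(alive,v0)
Op 4: gossip N1<->N0 -> N1.N0=(alive,v0) N1.N1=(alive,v0) N1.N2=(alive,v0) | N0.N0=(alive,v0) N0.N1=(alive,v0) N0.N2=(alive,v0)
Op 5: gossip N1<->N0 -> N1.N0=(alive,v0) N1.N1=(alive,v0) N1.N2=(alive,v0) | N0.N0=(alive,v0) N0.N1=(alive,v0) N0.N2=(alive,v0)
Op 6: gossip N1<->N2 -> N1.N0=(dead,v2) N1.N1=(alive,v0) N1.N2=(alive,v0) | N2.N0=(dead,v2) N2.N1=(alive,v0) N2.N2=(alive,v0)
Op 7: gossip N0<->N2 -> N0.N0=(dead,v2) N0.N1=(alive,v0) N0.N2=(alive,v0) | N2.N0=(dead,v2) N2.N1=(alive,v0) N2.N2=(alive,v0)
Op 8: gossip N2<->N1 -> N2.N0=(dead,v2) N2.N1=(alive,v0) N2.N2=(alive,v0) | N1.N0=(dead,v2) N1.N1=(alive,v0) N1.N2=(alive,v0)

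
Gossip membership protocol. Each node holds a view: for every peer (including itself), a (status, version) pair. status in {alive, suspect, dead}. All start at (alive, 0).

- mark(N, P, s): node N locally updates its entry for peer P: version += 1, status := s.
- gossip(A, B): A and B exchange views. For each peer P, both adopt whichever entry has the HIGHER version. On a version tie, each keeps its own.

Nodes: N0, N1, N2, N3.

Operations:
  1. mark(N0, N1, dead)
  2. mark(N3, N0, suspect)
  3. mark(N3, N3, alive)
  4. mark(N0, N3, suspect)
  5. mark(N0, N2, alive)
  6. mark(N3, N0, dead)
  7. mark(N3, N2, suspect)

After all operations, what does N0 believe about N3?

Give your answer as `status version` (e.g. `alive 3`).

Answer: suspect 1

Derivation:
Op 1: N0 marks N1=dead -> (dead,v1)
Op 2: N3 marks N0=suspect -> (suspect,v1)
Op 3: N3 marks N3=alive -> (alive,v1)
Op 4: N0 marks N3=suspect -> (suspect,v1)
Op 5: N0 marks N2=alive -> (alive,v1)
Op 6: N3 marks N0=dead -> (dead,v2)
Op 7: N3 marks N2=suspect -> (suspect,v1)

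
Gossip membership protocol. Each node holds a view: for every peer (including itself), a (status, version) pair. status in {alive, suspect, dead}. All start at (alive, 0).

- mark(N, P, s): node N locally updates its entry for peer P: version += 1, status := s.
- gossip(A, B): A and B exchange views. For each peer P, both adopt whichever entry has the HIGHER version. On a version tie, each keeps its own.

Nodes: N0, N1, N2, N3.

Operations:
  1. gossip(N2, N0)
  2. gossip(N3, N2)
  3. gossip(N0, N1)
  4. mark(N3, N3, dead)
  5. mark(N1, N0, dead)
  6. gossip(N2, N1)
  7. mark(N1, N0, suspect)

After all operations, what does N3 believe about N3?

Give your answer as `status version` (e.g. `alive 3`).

Op 1: gossip N2<->N0 -> N2.N0=(alive,v0) N2.N1=(alive,v0) N2.N2=(alive,v0) N2.N3=(alive,v0) | N0.N0=(alive,v0) N0.N1=(alive,v0) N0.N2=(alive,v0) N0.N3=(alive,v0)
Op 2: gossip N3<->N2 -> N3.N0=(alive,v0) N3.N1=(alive,v0) N3.N2=(alive,v0) N3.N3=(alive,v0) | N2.N0=(alive,v0) N2.N1=(alive,v0) N2.N2=(alive,v0) N2.N3=(alive,v0)
Op 3: gossip N0<->N1 -> N0.N0=(alive,v0) N0.N1=(alive,v0) N0.N2=(alive,v0) N0.N3=(alive,v0) | N1.N0=(alive,v0) N1.N1=(alive,v0) N1.N2=(alive,v0) N1.N3=(alive,v0)
Op 4: N3 marks N3=dead -> (dead,v1)
Op 5: N1 marks N0=dead -> (dead,v1)
Op 6: gossip N2<->N1 -> N2.N0=(dead,v1) N2.N1=(alive,v0) N2.N2=(alive,v0) N2.N3=(alive,v0) | N1.N0=(dead,v1) N1.N1=(alive,v0) N1.N2=(alive,v0) N1.N3=(alive,v0)
Op 7: N1 marks N0=suspect -> (suspect,v2)

Answer: dead 1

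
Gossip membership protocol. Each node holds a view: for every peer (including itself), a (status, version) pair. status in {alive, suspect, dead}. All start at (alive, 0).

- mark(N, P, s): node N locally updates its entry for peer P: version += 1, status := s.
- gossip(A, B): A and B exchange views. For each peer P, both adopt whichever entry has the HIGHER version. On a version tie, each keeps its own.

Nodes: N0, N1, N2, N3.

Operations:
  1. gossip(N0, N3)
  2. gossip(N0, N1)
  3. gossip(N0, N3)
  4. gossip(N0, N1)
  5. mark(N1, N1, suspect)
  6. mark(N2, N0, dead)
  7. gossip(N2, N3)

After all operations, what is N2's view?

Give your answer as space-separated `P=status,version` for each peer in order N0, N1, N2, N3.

Op 1: gossip N0<->N3 -> N0.N0=(alive,v0) N0.N1=(alive,v0) N0.N2=(alive,v0) N0.N3=(alive,v0) | N3.N0=(alive,v0) N3.N1=(alive,v0) N3.N2=(alive,v0) N3.N3=(alive,v0)
Op 2: gossip N0<->N1 -> N0.N0=(alive,v0) N0.N1=(alive,v0) N0.N2=(alive,v0) N0.N3=(alive,v0) | N1.N0=(alive,v0) N1.N1=(alive,v0) N1.N2=(alive,v0) N1.N3=(alive,v0)
Op 3: gossip N0<->N3 -> N0.N0=(alive,v0) N0.N1=(alive,v0) N0.N2=(alive,v0) N0.N3=(alive,v0) | N3.N0=(alive,v0) N3.N1=(alive,v0) N3.N2=(alive,v0) N3.N3=(alive,v0)
Op 4: gossip N0<->N1 -> N0.N0=(alive,v0) N0.N1=(alive,v0) N0.N2=(alive,v0) N0.N3=(alive,v0) | N1.N0=(alive,v0) N1.N1=(alive,v0) N1.N2=(alive,v0) N1.N3=(alive,v0)
Op 5: N1 marks N1=suspect -> (suspect,v1)
Op 6: N2 marks N0=dead -> (dead,v1)
Op 7: gossip N2<->N3 -> N2.N0=(dead,v1) N2.N1=(alive,v0) N2.N2=(alive,v0) N2.N3=(alive,v0) | N3.N0=(dead,v1) N3.N1=(alive,v0) N3.N2=(alive,v0) N3.N3=(alive,v0)

Answer: N0=dead,1 N1=alive,0 N2=alive,0 N3=alive,0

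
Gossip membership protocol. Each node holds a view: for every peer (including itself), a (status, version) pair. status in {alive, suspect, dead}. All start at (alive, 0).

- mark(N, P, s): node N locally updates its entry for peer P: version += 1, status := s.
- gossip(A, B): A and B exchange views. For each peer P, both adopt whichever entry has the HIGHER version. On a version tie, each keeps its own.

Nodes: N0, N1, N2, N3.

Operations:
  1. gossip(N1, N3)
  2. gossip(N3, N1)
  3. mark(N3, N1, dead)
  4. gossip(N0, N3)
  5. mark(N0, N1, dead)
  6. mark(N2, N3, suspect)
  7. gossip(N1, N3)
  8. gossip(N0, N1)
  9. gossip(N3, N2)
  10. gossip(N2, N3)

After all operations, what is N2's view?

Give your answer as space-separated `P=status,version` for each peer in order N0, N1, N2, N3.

Answer: N0=alive,0 N1=dead,1 N2=alive,0 N3=suspect,1

Derivation:
Op 1: gossip N1<->N3 -> N1.N0=(alive,v0) N1.N1=(alive,v0) N1.N2=(alive,v0) N1.N3=(alive,v0) | N3.N0=(alive,v0) N3.N1=(alive,v0) N3.N2=(alive,v0) N3.N3=(alive,v0)
Op 2: gossip N3<->N1 -> N3.N0=(alive,v0) N3.N1=(alive,v0) N3.N2=(alive,v0) N3.N3=(alive,v0) | N1.N0=(alive,v0) N1.N1=(alive,v0) N1.N2=(alive,v0) N1.N3=(alive,v0)
Op 3: N3 marks N1=dead -> (dead,v1)
Op 4: gossip N0<->N3 -> N0.N0=(alive,v0) N0.N1=(dead,v1) N0.N2=(alive,v0) N0.N3=(alive,v0) | N3.N0=(alive,v0) N3.N1=(dead,v1) N3.N2=(alive,v0) N3.N3=(alive,v0)
Op 5: N0 marks N1=dead -> (dead,v2)
Op 6: N2 marks N3=suspect -> (suspect,v1)
Op 7: gossip N1<->N3 -> N1.N0=(alive,v0) N1.N1=(dead,v1) N1.N2=(alive,v0) N1.N3=(alive,v0) | N3.N0=(alive,v0) N3.N1=(dead,v1) N3.N2=(alive,v0) N3.N3=(alive,v0)
Op 8: gossip N0<->N1 -> N0.N0=(alive,v0) N0.N1=(dead,v2) N0.N2=(alive,v0) N0.N3=(alive,v0) | N1.N0=(alive,v0) N1.N1=(dead,v2) N1.N2=(alive,v0) N1.N3=(alive,v0)
Op 9: gossip N3<->N2 -> N3.N0=(alive,v0) N3.N1=(dead,v1) N3.N2=(alive,v0) N3.N3=(suspect,v1) | N2.N0=(alive,v0) N2.N1=(dead,v1) N2.N2=(alive,v0) N2.N3=(suspect,v1)
Op 10: gossip N2<->N3 -> N2.N0=(alive,v0) N2.N1=(dead,v1) N2.N2=(alive,v0) N2.N3=(suspect,v1) | N3.N0=(alive,v0) N3.N1=(dead,v1) N3.N2=(alive,v0) N3.N3=(suspect,v1)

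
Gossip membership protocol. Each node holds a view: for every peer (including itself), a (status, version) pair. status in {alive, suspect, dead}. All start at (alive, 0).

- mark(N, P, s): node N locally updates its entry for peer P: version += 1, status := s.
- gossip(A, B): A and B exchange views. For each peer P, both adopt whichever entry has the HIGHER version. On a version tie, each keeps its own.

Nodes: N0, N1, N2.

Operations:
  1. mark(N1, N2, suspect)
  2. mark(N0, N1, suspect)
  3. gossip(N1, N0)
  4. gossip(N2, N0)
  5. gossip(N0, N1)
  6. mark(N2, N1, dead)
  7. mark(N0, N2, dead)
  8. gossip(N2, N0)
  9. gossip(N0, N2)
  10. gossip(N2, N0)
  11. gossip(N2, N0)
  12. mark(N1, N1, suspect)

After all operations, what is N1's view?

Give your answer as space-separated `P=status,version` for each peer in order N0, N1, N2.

Answer: N0=alive,0 N1=suspect,2 N2=suspect,1

Derivation:
Op 1: N1 marks N2=suspect -> (suspect,v1)
Op 2: N0 marks N1=suspect -> (suspect,v1)
Op 3: gossip N1<->N0 -> N1.N0=(alive,v0) N1.N1=(suspect,v1) N1.N2=(suspect,v1) | N0.N0=(alive,v0) N0.N1=(suspect,v1) N0.N2=(suspect,v1)
Op 4: gossip N2<->N0 -> N2.N0=(alive,v0) N2.N1=(suspect,v1) N2.N2=(suspect,v1) | N0.N0=(alive,v0) N0.N1=(suspect,v1) N0.N2=(suspect,v1)
Op 5: gossip N0<->N1 -> N0.N0=(alive,v0) N0.N1=(suspect,v1) N0.N2=(suspect,v1) | N1.N0=(alive,v0) N1.N1=(suspect,v1) N1.N2=(suspect,v1)
Op 6: N2 marks N1=dead -> (dead,v2)
Op 7: N0 marks N2=dead -> (dead,v2)
Op 8: gossip N2<->N0 -> N2.N0=(alive,v0) N2.N1=(dead,v2) N2.N2=(dead,v2) | N0.N0=(alive,v0) N0.N1=(dead,v2) N0.N2=(dead,v2)
Op 9: gossip N0<->N2 -> N0.N0=(alive,v0) N0.N1=(dead,v2) N0.N2=(dead,v2) | N2.N0=(alive,v0) N2.N1=(dead,v2) N2.N2=(dead,v2)
Op 10: gossip N2<->N0 -> N2.N0=(alive,v0) N2.N1=(dead,v2) N2.N2=(dead,v2) | N0.N0=(alive,v0) N0.N1=(dead,v2) N0.N2=(dead,v2)
Op 11: gossip N2<->N0 -> N2.N0=(alive,v0) N2.N1=(dead,v2) N2.N2=(dead,v2) | N0.N0=(alive,v0) N0.N1=(dead,v2) N0.N2=(dead,v2)
Op 12: N1 marks N1=suspect -> (suspect,v2)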